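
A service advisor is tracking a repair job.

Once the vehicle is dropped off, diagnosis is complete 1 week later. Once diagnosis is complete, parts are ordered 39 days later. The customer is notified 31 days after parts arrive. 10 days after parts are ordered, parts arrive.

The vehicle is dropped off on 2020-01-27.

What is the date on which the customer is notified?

2020-04-23

The vehicle is dropped off: Jan 27, 2020.
Diagnosis is complete: Jan 27, 2020 + 1 week = Feb 3, 2020.
Parts are ordered: Feb 3, 2020 + 39 days = Mar 13, 2020.
Parts arrive: Mar 13, 2020 + 10 days = Mar 23, 2020.
The customer is notified: Mar 23, 2020 + 31 days = Apr 23, 2020.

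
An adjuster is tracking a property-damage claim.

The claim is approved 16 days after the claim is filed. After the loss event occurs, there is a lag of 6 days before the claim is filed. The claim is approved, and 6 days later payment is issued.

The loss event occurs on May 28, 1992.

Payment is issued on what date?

The loss event occurs: May 28, 1992.
The claim is filed: May 28, 1992 + 6 days = Jun 3, 1992.
The claim is approved: Jun 3, 1992 + 16 days = Jun 19, 1992.
Payment is issued: Jun 19, 1992 + 6 days = Jun 25, 1992.

June 25, 1992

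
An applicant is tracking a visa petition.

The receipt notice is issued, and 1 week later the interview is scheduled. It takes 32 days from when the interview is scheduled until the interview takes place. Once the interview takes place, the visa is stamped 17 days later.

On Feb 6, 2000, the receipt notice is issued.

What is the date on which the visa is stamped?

The receipt notice is issued: Feb 6, 2000.
The interview is scheduled: Feb 6, 2000 + 1 week = Feb 13, 2000.
The interview takes place: Feb 13, 2000 + 32 days = Mar 16, 2000.
The visa is stamped: Mar 16, 2000 + 17 days = Apr 2, 2000.

Apr 2, 2000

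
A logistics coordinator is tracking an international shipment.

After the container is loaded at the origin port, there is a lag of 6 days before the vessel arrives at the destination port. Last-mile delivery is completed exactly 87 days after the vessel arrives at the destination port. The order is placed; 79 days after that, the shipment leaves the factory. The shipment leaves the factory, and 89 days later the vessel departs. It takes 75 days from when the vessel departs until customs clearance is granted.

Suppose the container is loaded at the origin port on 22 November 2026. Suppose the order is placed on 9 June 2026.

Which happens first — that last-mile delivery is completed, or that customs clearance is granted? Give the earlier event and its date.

Customs clearance is granted — 7 February 2027

The container is loaded at the origin port: Nov 22, 2026.
The vessel arrives at the destination port: Nov 22, 2026 + 6 days = Nov 28, 2026.
Last-mile delivery is completed: Nov 28, 2026 + 87 days = Feb 23, 2027.
The order is placed: Jun 9, 2026.
The shipment leaves the factory: Jun 9, 2026 + 79 days = Aug 27, 2026.
The vessel departs: Aug 27, 2026 + 89 days = Nov 24, 2026.
Customs clearance is granted: Nov 24, 2026 + 75 days = Feb 7, 2027.
Comparing: last-mile delivery is completed on Feb 23, 2027 vs customs clearance is granted on Feb 7, 2027. Earlier: customs clearance is granted.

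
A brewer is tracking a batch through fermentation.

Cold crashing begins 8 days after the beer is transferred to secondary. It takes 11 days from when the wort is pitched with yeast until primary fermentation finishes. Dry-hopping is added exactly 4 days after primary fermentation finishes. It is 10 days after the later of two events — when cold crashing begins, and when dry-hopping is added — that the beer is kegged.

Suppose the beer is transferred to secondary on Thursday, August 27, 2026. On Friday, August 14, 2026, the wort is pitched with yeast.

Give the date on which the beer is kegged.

The beer is transferred to secondary: Aug 27, 2026.
Cold crashing begins: Aug 27, 2026 + 8 days = Sep 4, 2026.
The wort is pitched with yeast: Aug 14, 2026.
Primary fermentation finishes: Aug 14, 2026 + 11 days = Aug 25, 2026.
Dry-hopping is added: Aug 25, 2026 + 4 days = Aug 29, 2026.
Both prerequisites met — cold crashing begins (Sep 4, 2026), dry-hopping is added (Aug 29, 2026); the later is Sep 4, 2026.
The beer is kegged: Sep 4, 2026 + 10 days = Sep 14, 2026.

Monday, September 14, 2026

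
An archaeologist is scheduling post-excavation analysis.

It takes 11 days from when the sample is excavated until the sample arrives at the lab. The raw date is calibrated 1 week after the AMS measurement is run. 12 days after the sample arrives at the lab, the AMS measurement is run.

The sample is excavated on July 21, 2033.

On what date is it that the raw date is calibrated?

August 20, 2033

The sample is excavated: Jul 21, 2033.
The sample arrives at the lab: Jul 21, 2033 + 11 days = Aug 1, 2033.
The AMS measurement is run: Aug 1, 2033 + 12 days = Aug 13, 2033.
The raw date is calibrated: Aug 13, 2033 + 1 week = Aug 20, 2033.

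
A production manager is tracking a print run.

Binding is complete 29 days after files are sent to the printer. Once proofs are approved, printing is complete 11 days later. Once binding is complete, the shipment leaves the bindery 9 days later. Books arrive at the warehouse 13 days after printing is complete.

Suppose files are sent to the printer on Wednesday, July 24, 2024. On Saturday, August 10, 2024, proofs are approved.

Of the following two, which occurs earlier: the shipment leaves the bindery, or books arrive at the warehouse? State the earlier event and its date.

Files are sent to the printer: Jul 24, 2024.
Binding is complete: Jul 24, 2024 + 29 days = Aug 22, 2024.
The shipment leaves the bindery: Aug 22, 2024 + 9 days = Aug 31, 2024.
Proofs are approved: Aug 10, 2024.
Printing is complete: Aug 10, 2024 + 11 days = Aug 21, 2024.
Books arrive at the warehouse: Aug 21, 2024 + 13 days = Sep 3, 2024.
Comparing: the shipment leaves the bindery on Aug 31, 2024 vs books arrive at the warehouse on Sep 3, 2024. Earlier: the shipment leaves the bindery.

The shipment leaves the bindery — Saturday, August 31, 2024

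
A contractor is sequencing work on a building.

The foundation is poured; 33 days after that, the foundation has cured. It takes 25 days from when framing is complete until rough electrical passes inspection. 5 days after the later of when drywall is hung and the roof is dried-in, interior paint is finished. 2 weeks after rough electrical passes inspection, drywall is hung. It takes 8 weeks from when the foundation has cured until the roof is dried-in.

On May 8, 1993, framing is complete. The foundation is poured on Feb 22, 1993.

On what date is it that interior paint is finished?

Framing is complete: May 8, 1993.
Rough electrical passes inspection: May 8, 1993 + 25 days = Jun 2, 1993.
Drywall is hung: Jun 2, 1993 + 2 weeks = Jun 16, 1993.
The foundation is poured: Feb 22, 1993.
The foundation has cured: Feb 22, 1993 + 33 days = Mar 27, 1993.
The roof is dried-in: Mar 27, 1993 + 8 weeks = May 22, 1993.
Both prerequisites met — drywall is hung (Jun 16, 1993), the roof is dried-in (May 22, 1993); the later is Jun 16, 1993.
Interior paint is finished: Jun 16, 1993 + 5 days = Jun 21, 1993.

Jun 21, 1993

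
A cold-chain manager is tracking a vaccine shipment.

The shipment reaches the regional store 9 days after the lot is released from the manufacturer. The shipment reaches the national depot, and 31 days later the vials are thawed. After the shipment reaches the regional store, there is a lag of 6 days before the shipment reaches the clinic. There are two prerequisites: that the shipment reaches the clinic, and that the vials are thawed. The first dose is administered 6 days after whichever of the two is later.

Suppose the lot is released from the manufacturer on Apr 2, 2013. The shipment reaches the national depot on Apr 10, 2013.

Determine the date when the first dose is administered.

May 17, 2013

The lot is released from the manufacturer: Apr 2, 2013.
The shipment reaches the regional store: Apr 2, 2013 + 9 days = Apr 11, 2013.
The shipment reaches the clinic: Apr 11, 2013 + 6 days = Apr 17, 2013.
The shipment reaches the national depot: Apr 10, 2013.
The vials are thawed: Apr 10, 2013 + 31 days = May 11, 2013.
Both prerequisites met — the shipment reaches the clinic (Apr 17, 2013), the vials are thawed (May 11, 2013); the later is May 11, 2013.
The first dose is administered: May 11, 2013 + 6 days = May 17, 2013.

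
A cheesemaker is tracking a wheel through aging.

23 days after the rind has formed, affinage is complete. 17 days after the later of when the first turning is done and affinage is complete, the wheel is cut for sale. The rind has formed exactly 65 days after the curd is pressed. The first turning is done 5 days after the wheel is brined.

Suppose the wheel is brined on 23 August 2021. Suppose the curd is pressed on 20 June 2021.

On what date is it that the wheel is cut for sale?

3 October 2021

The wheel is brined: Aug 23, 2021.
The first turning is done: Aug 23, 2021 + 5 days = Aug 28, 2021.
The curd is pressed: Jun 20, 2021.
The rind has formed: Jun 20, 2021 + 65 days = Aug 24, 2021.
Affinage is complete: Aug 24, 2021 + 23 days = Sep 16, 2021.
Both prerequisites met — the first turning is done (Aug 28, 2021), affinage is complete (Sep 16, 2021); the later is Sep 16, 2021.
The wheel is cut for sale: Sep 16, 2021 + 17 days = Oct 3, 2021.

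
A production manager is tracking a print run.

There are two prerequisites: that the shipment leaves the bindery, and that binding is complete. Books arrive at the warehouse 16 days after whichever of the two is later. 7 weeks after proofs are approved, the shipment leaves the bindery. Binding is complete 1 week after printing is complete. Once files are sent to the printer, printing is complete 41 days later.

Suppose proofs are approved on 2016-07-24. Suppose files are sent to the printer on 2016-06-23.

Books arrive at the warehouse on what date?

Proofs are approved: Jul 24, 2016.
The shipment leaves the bindery: Jul 24, 2016 + 7 weeks = Sep 11, 2016.
Files are sent to the printer: Jun 23, 2016.
Printing is complete: Jun 23, 2016 + 41 days = Aug 3, 2016.
Binding is complete: Aug 3, 2016 + 1 week = Aug 10, 2016.
Both prerequisites met — the shipment leaves the bindery (Sep 11, 2016), binding is complete (Aug 10, 2016); the later is Sep 11, 2016.
Books arrive at the warehouse: Sep 11, 2016 + 16 days = Sep 27, 2016.

2016-09-27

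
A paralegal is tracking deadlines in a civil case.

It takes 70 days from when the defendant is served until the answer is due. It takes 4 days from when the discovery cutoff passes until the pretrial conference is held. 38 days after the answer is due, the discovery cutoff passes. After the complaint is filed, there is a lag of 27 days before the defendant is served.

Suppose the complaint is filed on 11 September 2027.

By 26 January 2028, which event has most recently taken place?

The complaint is filed: Sep 11, 2027.
The defendant is served: Sep 11, 2027 + 27 days = Oct 8, 2027.
The answer is due: Oct 8, 2027 + 70 days = Dec 17, 2027.
The discovery cutoff passes: Dec 17, 2027 + 38 days = Jan 24, 2028.
The pretrial conference is held: Jan 24, 2028 + 4 days = Jan 28, 2028.
Jan 26, 2028 falls between when the discovery cutoff passes (Jan 24, 2028) and when the pretrial conference is held (Jan 28, 2028).

The discovery cutoff passes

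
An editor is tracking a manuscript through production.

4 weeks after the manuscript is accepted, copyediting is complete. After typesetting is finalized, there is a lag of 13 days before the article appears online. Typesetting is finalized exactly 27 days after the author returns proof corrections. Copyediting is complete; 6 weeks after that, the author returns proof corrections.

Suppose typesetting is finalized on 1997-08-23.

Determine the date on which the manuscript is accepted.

1997-05-18

Typesetting is finalized: Aug 23, 1997.
The author returns proof corrections: Aug 23, 1997 − 27 days = Jul 27, 1997.
Copyediting is complete: Jul 27, 1997 − 6 weeks = Jun 15, 1997.
The manuscript is accepted: Jun 15, 1997 − 4 weeks = May 18, 1997.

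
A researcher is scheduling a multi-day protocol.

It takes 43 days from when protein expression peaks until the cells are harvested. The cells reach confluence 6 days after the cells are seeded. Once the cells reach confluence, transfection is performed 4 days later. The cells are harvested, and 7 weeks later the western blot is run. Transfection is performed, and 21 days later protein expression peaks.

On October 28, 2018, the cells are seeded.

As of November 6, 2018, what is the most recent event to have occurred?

The cells are seeded: Oct 28, 2018.
The cells reach confluence: Oct 28, 2018 + 6 days = Nov 3, 2018.
Transfection is performed: Nov 3, 2018 + 4 days = Nov 7, 2018.
Protein expression peaks: Nov 7, 2018 + 21 days = Nov 28, 2018.
The cells are harvested: Nov 28, 2018 + 43 days = Jan 10, 2019.
The western blot is run: Jan 10, 2019 + 7 weeks = Feb 28, 2019.
Nov 6, 2018 falls between when the cells reach confluence (Nov 3, 2018) and when transfection is performed (Nov 7, 2018).

The cells reach confluence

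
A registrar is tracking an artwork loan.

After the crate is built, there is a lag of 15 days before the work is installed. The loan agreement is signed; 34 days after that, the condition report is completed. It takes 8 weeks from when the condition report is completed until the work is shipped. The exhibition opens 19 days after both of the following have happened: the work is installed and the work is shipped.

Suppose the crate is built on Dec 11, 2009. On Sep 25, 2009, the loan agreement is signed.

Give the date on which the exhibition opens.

The crate is built: Dec 11, 2009.
The work is installed: Dec 11, 2009 + 15 days = Dec 26, 2009.
The loan agreement is signed: Sep 25, 2009.
The condition report is completed: Sep 25, 2009 + 34 days = Oct 29, 2009.
The work is shipped: Oct 29, 2009 + 8 weeks = Dec 24, 2009.
Both prerequisites met — the work is installed (Dec 26, 2009), the work is shipped (Dec 24, 2009); the later is Dec 26, 2009.
The exhibition opens: Dec 26, 2009 + 19 days = Jan 14, 2010.

Jan 14, 2010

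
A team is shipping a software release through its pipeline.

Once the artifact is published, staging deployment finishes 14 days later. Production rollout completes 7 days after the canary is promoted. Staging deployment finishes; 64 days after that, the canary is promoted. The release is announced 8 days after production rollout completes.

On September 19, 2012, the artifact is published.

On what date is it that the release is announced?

December 21, 2012

The artifact is published: Sep 19, 2012.
Staging deployment finishes: Sep 19, 2012 + 14 days = Oct 3, 2012.
The canary is promoted: Oct 3, 2012 + 64 days = Dec 6, 2012.
Production rollout completes: Dec 6, 2012 + 7 days = Dec 13, 2012.
The release is announced: Dec 13, 2012 + 8 days = Dec 21, 2012.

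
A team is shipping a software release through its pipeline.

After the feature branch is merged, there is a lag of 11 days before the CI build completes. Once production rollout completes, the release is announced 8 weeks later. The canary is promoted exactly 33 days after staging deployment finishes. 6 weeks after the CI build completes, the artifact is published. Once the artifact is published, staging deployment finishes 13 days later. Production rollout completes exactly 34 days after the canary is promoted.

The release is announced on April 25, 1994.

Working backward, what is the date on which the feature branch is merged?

The release is announced: Apr 25, 1994.
Production rollout completes: Apr 25, 1994 − 8 weeks = Feb 28, 1994.
The canary is promoted: Feb 28, 1994 − 34 days = Jan 25, 1994.
Staging deployment finishes: Jan 25, 1994 − 33 days = Dec 23, 1993.
The artifact is published: Dec 23, 1993 − 13 days = Dec 10, 1993.
The CI build completes: Dec 10, 1993 − 6 weeks = Oct 29, 1993.
The feature branch is merged: Oct 29, 1993 − 11 days = Oct 18, 1993.

October 18, 1993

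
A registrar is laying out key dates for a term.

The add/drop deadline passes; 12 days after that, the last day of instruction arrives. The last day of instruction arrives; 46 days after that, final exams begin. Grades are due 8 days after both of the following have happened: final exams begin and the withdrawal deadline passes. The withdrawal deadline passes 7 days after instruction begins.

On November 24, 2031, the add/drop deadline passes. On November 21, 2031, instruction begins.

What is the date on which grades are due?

January 29, 2032

The add/drop deadline passes: Nov 24, 2031.
The last day of instruction arrives: Nov 24, 2031 + 12 days = Dec 6, 2031.
Final exams begin: Dec 6, 2031 + 46 days = Jan 21, 2032.
Instruction begins: Nov 21, 2031.
The withdrawal deadline passes: Nov 21, 2031 + 7 days = Nov 28, 2031.
Both prerequisites met — final exams begin (Jan 21, 2032), the withdrawal deadline passes (Nov 28, 2031); the later is Jan 21, 2032.
Grades are due: Jan 21, 2032 + 8 days = Jan 29, 2032.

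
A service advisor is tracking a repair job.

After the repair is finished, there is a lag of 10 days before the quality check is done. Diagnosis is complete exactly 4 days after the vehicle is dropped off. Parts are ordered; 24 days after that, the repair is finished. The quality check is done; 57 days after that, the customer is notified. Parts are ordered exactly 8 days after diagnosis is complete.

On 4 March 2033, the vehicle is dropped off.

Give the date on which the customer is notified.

15 June 2033

The vehicle is dropped off: Mar 4, 2033.
Diagnosis is complete: Mar 4, 2033 + 4 days = Mar 8, 2033.
Parts are ordered: Mar 8, 2033 + 8 days = Mar 16, 2033.
The repair is finished: Mar 16, 2033 + 24 days = Apr 9, 2033.
The quality check is done: Apr 9, 2033 + 10 days = Apr 19, 2033.
The customer is notified: Apr 19, 2033 + 57 days = Jun 15, 2033.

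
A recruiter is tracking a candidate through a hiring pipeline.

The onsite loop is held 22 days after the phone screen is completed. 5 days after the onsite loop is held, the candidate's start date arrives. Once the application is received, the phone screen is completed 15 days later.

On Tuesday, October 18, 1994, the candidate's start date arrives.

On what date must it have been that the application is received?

The candidate's start date arrives: Oct 18, 1994.
The onsite loop is held: Oct 18, 1994 − 5 days = Oct 13, 1994.
The phone screen is completed: Oct 13, 1994 − 22 days = Sep 21, 1994.
The application is received: Sep 21, 1994 − 15 days = Sep 6, 1994.

Tuesday, September 6, 1994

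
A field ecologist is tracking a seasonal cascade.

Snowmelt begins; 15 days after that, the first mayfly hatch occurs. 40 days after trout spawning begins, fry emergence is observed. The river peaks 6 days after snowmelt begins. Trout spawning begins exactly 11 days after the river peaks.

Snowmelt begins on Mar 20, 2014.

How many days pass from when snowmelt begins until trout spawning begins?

Causal path: snowmelt begins → the river peaks → trout spawning begins.
Total delay along the path: 6 + 11 = 17 days.

17 days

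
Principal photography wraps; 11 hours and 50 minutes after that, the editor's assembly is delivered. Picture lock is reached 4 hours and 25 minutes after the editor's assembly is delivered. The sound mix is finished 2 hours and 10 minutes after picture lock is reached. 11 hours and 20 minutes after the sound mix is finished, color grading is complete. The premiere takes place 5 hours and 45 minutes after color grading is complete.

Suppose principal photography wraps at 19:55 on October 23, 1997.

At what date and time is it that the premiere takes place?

Principal photography wraps: 19:55 Oct 23, 1997.
The editor's assembly is delivered: 19:55 Oct 23, 1997 + 11h50m = 07:45 Oct 24, 1997.
Picture lock is reached: 07:45 Oct 24, 1997 + 4h25m = 12:10 Oct 24, 1997.
The sound mix is finished: 12:10 Oct 24, 1997 + 2h10m = 14:20 Oct 24, 1997.
Color grading is complete: 14:20 Oct 24, 1997 + 11h20m = 01:40 Oct 25, 1997.
The premiere takes place: 01:40 Oct 25, 1997 + 5h45m = 07:25 Oct 25, 1997.

07:25 on October 25, 1997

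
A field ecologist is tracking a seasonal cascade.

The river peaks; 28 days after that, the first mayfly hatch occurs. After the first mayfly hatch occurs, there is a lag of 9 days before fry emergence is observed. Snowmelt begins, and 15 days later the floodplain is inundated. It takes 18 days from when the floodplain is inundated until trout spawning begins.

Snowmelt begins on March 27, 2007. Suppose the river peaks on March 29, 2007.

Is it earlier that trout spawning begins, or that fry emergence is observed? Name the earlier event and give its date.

Snowmelt begins: Mar 27, 2007.
The floodplain is inundated: Mar 27, 2007 + 15 days = Apr 11, 2007.
Trout spawning begins: Apr 11, 2007 + 18 days = Apr 29, 2007.
The river peaks: Mar 29, 2007.
The first mayfly hatch occurs: Mar 29, 2007 + 28 days = Apr 26, 2007.
Fry emergence is observed: Apr 26, 2007 + 9 days = May 5, 2007.
Comparing: trout spawning begins on Apr 29, 2007 vs fry emergence is observed on May 5, 2007. Earlier: trout spawning begins.

Trout spawning begins — April 29, 2007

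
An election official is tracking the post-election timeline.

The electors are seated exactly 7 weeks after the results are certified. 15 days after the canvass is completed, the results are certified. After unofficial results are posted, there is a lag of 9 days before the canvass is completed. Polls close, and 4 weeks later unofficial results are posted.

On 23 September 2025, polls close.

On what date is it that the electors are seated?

Polls close: Sep 23, 2025.
Unofficial results are posted: Sep 23, 2025 + 4 weeks = Oct 21, 2025.
The canvass is completed: Oct 21, 2025 + 9 days = Oct 30, 2025.
The results are certified: Oct 30, 2025 + 15 days = Nov 14, 2025.
The electors are seated: Nov 14, 2025 + 7 weeks = Jan 2, 2026.

2 January 2026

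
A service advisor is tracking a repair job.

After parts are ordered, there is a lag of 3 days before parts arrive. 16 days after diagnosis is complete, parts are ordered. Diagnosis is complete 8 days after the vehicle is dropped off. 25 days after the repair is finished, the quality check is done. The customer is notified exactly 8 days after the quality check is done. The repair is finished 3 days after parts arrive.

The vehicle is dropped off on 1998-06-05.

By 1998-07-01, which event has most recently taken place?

The vehicle is dropped off: Jun 5, 1998.
Diagnosis is complete: Jun 5, 1998 + 8 days = Jun 13, 1998.
Parts are ordered: Jun 13, 1998 + 16 days = Jun 29, 1998.
Parts arrive: Jun 29, 1998 + 3 days = Jul 2, 1998.
The repair is finished: Jul 2, 1998 + 3 days = Jul 5, 1998.
The quality check is done: Jul 5, 1998 + 25 days = Jul 30, 1998.
The customer is notified: Jul 30, 1998 + 8 days = Aug 7, 1998.
Jul 1, 1998 falls between when parts are ordered (Jun 29, 1998) and when parts arrive (Jul 2, 1998).

Parts are ordered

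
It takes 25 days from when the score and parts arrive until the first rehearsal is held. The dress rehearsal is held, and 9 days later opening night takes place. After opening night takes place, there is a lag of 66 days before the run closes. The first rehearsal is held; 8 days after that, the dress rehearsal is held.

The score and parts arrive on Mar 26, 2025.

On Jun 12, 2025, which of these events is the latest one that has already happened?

Opening night takes place

The score and parts arrive: Mar 26, 2025.
The first rehearsal is held: Mar 26, 2025 + 25 days = Apr 20, 2025.
The dress rehearsal is held: Apr 20, 2025 + 8 days = Apr 28, 2025.
Opening night takes place: Apr 28, 2025 + 9 days = May 7, 2025.
The run closes: May 7, 2025 + 66 days = Jul 12, 2025.
Jun 12, 2025 falls between when opening night takes place (May 7, 2025) and when the run closes (Jul 12, 2025).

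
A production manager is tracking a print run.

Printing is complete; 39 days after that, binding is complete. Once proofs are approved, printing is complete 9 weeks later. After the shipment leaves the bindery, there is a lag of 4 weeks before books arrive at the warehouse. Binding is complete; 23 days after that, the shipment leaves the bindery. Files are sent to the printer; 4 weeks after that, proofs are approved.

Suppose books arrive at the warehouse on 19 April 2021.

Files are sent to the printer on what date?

20 October 2020

Books arrive at the warehouse: Apr 19, 2021.
The shipment leaves the bindery: Apr 19, 2021 − 4 weeks = Mar 22, 2021.
Binding is complete: Mar 22, 2021 − 23 days = Feb 27, 2021.
Printing is complete: Feb 27, 2021 − 39 days = Jan 19, 2021.
Proofs are approved: Jan 19, 2021 − 9 weeks = Nov 17, 2020.
Files are sent to the printer: Nov 17, 2020 − 4 weeks = Oct 20, 2020.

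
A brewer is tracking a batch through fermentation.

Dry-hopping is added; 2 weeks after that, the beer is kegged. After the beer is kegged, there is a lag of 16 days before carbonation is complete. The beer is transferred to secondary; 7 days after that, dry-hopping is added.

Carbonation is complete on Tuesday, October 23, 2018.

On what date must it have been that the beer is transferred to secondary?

Sunday, September 16, 2018

Carbonation is complete: Oct 23, 2018.
The beer is kegged: Oct 23, 2018 − 16 days = Oct 7, 2018.
Dry-hopping is added: Oct 7, 2018 − 2 weeks = Sep 23, 2018.
The beer is transferred to secondary: Sep 23, 2018 − 7 days = Sep 16, 2018.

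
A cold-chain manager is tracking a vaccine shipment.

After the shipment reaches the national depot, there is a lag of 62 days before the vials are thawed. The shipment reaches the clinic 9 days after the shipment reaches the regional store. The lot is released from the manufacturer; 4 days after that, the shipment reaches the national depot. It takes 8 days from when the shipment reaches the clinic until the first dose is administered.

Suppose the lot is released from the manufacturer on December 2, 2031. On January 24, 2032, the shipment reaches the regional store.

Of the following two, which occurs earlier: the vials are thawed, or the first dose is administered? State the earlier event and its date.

The vials are thawed — February 6, 2032

The lot is released from the manufacturer: Dec 2, 2031.
The shipment reaches the national depot: Dec 2, 2031 + 4 days = Dec 6, 2031.
The vials are thawed: Dec 6, 2031 + 62 days = Feb 6, 2032.
The shipment reaches the regional store: Jan 24, 2032.
The shipment reaches the clinic: Jan 24, 2032 + 9 days = Feb 2, 2032.
The first dose is administered: Feb 2, 2032 + 8 days = Feb 10, 2032.
Comparing: the vials are thawed on Feb 6, 2032 vs the first dose is administered on Feb 10, 2032. Earlier: the vials are thawed.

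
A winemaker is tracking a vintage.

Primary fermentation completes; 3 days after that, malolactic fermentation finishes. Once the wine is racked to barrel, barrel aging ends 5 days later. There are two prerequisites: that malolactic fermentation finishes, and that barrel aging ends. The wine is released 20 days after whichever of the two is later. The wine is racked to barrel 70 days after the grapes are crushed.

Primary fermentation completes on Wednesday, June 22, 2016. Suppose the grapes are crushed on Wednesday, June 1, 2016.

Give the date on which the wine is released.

Primary fermentation completes: Jun 22, 2016.
Malolactic fermentation finishes: Jun 22, 2016 + 3 days = Jun 25, 2016.
The grapes are crushed: Jun 1, 2016.
The wine is racked to barrel: Jun 1, 2016 + 70 days = Aug 10, 2016.
Barrel aging ends: Aug 10, 2016 + 5 days = Aug 15, 2016.
Both prerequisites met — malolactic fermentation finishes (Jun 25, 2016), barrel aging ends (Aug 15, 2016); the later is Aug 15, 2016.
The wine is released: Aug 15, 2016 + 20 days = Sep 4, 2016.

Sunday, September 4, 2016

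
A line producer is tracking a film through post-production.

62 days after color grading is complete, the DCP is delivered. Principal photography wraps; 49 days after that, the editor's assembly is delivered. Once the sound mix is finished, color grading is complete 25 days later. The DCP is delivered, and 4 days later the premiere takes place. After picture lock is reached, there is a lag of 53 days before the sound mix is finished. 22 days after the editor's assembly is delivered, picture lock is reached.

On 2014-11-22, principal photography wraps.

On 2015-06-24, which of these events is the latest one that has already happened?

The DCP is delivered

Principal photography wraps: Nov 22, 2014.
The editor's assembly is delivered: Nov 22, 2014 + 49 days = Jan 10, 2015.
Picture lock is reached: Jan 10, 2015 + 22 days = Feb 1, 2015.
The sound mix is finished: Feb 1, 2015 + 53 days = Mar 26, 2015.
Color grading is complete: Mar 26, 2015 + 25 days = Apr 20, 2015.
The DCP is delivered: Apr 20, 2015 + 62 days = Jun 21, 2015.
The premiere takes place: Jun 21, 2015 + 4 days = Jun 25, 2015.
Jun 24, 2015 falls between when the DCP is delivered (Jun 21, 2015) and when the premiere takes place (Jun 25, 2015).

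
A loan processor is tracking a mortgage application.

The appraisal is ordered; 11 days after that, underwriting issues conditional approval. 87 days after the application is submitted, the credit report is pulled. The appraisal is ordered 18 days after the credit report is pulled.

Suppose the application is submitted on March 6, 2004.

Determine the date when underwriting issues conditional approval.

June 30, 2004

The application is submitted: Mar 6, 2004.
The credit report is pulled: Mar 6, 2004 + 87 days = Jun 1, 2004.
The appraisal is ordered: Jun 1, 2004 + 18 days = Jun 19, 2004.
Underwriting issues conditional approval: Jun 19, 2004 + 11 days = Jun 30, 2004.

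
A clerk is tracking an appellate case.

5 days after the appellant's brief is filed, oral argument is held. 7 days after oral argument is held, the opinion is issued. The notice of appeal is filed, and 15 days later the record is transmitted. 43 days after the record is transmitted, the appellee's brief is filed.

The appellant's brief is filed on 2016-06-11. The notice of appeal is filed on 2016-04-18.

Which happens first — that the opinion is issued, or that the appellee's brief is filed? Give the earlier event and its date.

The appellee's brief is filed — 2016-06-15

The appellant's brief is filed: Jun 11, 2016.
Oral argument is held: Jun 11, 2016 + 5 days = Jun 16, 2016.
The opinion is issued: Jun 16, 2016 + 7 days = Jun 23, 2016.
The notice of appeal is filed: Apr 18, 2016.
The record is transmitted: Apr 18, 2016 + 15 days = May 3, 2016.
The appellee's brief is filed: May 3, 2016 + 43 days = Jun 15, 2016.
Comparing: the opinion is issued on Jun 23, 2016 vs the appellee's brief is filed on Jun 15, 2016. Earlier: the appellee's brief is filed.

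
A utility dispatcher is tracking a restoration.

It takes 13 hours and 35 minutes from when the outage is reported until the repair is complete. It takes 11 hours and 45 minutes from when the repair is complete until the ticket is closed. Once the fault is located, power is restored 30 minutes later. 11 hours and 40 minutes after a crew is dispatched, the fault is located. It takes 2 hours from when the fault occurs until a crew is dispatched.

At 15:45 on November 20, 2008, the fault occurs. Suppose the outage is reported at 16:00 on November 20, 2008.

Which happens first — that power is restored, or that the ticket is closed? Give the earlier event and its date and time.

The fault occurs: 15:45 Nov 20, 2008.
A crew is dispatched: 15:45 Nov 20, 2008 + 2h = 17:45 Nov 20, 2008.
The fault is located: 17:45 Nov 20, 2008 + 11h40m = 05:25 Nov 21, 2008.
Power is restored: 05:25 Nov 21, 2008 + 30m = 05:55 Nov 21, 2008.
The outage is reported: 16:00 Nov 20, 2008.
The repair is complete: 16:00 Nov 20, 2008 + 13h35m = 05:35 Nov 21, 2008.
The ticket is closed: 05:35 Nov 21, 2008 + 11h45m = 17:20 Nov 21, 2008.
Comparing: power is restored at 05:55 Nov 21, 2008 vs the ticket is closed at 17:20 Nov 21, 2008. Earlier: power is restored.

Power is restored — 05:55 on November 21, 2008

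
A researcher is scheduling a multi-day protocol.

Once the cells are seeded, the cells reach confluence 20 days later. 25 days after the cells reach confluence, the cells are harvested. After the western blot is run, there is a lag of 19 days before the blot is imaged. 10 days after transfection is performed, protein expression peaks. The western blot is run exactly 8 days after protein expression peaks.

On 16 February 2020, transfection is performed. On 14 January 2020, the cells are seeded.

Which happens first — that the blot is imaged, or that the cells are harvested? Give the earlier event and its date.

The cells are harvested — 28 February 2020

Transfection is performed: Feb 16, 2020.
Protein expression peaks: Feb 16, 2020 + 10 days = Feb 26, 2020.
The western blot is run: Feb 26, 2020 + 8 days = Mar 5, 2020.
The blot is imaged: Mar 5, 2020 + 19 days = Mar 24, 2020.
The cells are seeded: Jan 14, 2020.
The cells reach confluence: Jan 14, 2020 + 20 days = Feb 3, 2020.
The cells are harvested: Feb 3, 2020 + 25 days = Feb 28, 2020.
Comparing: the blot is imaged on Mar 24, 2020 vs the cells are harvested on Feb 28, 2020. Earlier: the cells are harvested.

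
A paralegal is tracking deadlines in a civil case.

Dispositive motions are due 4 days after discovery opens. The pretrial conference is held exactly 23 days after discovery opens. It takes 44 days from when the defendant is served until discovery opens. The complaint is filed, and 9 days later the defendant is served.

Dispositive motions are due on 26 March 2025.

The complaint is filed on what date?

28 January 2025

Dispositive motions are due: Mar 26, 2025.
Discovery opens: Mar 26, 2025 − 4 days = Mar 22, 2025.
The defendant is served: Mar 22, 2025 − 44 days = Feb 6, 2025.
The complaint is filed: Feb 6, 2025 − 9 days = Jan 28, 2025.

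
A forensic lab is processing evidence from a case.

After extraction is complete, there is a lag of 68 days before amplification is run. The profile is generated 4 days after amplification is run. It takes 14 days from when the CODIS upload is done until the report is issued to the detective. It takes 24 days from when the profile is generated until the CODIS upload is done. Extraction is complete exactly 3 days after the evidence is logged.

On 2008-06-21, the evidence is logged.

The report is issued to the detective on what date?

The evidence is logged: Jun 21, 2008.
Extraction is complete: Jun 21, 2008 + 3 days = Jun 24, 2008.
Amplification is run: Jun 24, 2008 + 68 days = Aug 31, 2008.
The profile is generated: Aug 31, 2008 + 4 days = Sep 4, 2008.
The CODIS upload is done: Sep 4, 2008 + 24 days = Sep 28, 2008.
The report is issued to the detective: Sep 28, 2008 + 14 days = Oct 12, 2008.

2008-10-12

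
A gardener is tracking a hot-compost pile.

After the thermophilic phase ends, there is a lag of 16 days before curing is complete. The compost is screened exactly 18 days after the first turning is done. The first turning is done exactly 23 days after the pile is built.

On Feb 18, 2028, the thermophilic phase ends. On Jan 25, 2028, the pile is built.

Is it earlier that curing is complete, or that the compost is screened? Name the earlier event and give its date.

Curing is complete — Mar 5, 2028

The thermophilic phase ends: Feb 18, 2028.
Curing is complete: Feb 18, 2028 + 16 days = Mar 5, 2028.
The pile is built: Jan 25, 2028.
The first turning is done: Jan 25, 2028 + 23 days = Feb 17, 2028.
The compost is screened: Feb 17, 2028 + 18 days = Mar 6, 2028.
Comparing: curing is complete on Mar 5, 2028 vs the compost is screened on Mar 6, 2028. Earlier: curing is complete.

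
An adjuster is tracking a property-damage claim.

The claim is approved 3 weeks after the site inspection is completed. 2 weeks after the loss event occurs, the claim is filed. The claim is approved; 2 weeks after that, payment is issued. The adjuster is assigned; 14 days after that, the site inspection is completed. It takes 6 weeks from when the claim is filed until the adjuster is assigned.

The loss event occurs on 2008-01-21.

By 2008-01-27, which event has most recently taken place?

The loss event occurs: Jan 21, 2008.
The claim is filed: Jan 21, 2008 + 2 weeks = Feb 4, 2008.
The adjuster is assigned: Feb 4, 2008 + 6 weeks = Mar 17, 2008.
The site inspection is completed: Mar 17, 2008 + 14 days = Mar 31, 2008.
The claim is approved: Mar 31, 2008 + 3 weeks = Apr 21, 2008.
Payment is issued: Apr 21, 2008 + 2 weeks = May 5, 2008.
Jan 27, 2008 falls between when the loss event occurs (Jan 21, 2008) and when the claim is filed (Feb 4, 2008).

The loss event occurs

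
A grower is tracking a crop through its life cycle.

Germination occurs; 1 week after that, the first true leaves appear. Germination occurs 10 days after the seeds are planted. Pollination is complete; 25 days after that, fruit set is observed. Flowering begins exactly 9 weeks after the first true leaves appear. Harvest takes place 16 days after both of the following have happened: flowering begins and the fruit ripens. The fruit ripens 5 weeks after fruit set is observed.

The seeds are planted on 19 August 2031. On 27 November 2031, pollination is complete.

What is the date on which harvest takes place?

The seeds are planted: Aug 19, 2031.
Germination occurs: Aug 19, 2031 + 10 days = Aug 29, 2031.
The first true leaves appear: Aug 29, 2031 + 1 week = Sep 5, 2031.
Flowering begins: Sep 5, 2031 + 9 weeks = Nov 7, 2031.
Pollination is complete: Nov 27, 2031.
Fruit set is observed: Nov 27, 2031 + 25 days = Dec 22, 2031.
The fruit ripens: Dec 22, 2031 + 5 weeks = Jan 26, 2032.
Both prerequisites met — flowering begins (Nov 7, 2031), the fruit ripens (Jan 26, 2032); the later is Jan 26, 2032.
Harvest takes place: Jan 26, 2032 + 16 days = Feb 11, 2032.

11 February 2032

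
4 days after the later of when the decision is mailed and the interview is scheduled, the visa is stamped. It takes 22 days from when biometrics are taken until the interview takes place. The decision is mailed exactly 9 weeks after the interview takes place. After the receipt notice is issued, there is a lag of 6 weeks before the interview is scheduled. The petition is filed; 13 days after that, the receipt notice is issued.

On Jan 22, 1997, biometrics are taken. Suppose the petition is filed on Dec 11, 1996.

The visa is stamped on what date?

Biometrics are taken: Jan 22, 1997.
The interview takes place: Jan 22, 1997 + 22 days = Feb 13, 1997.
The decision is mailed: Feb 13, 1997 + 9 weeks = Apr 17, 1997.
The petition is filed: Dec 11, 1996.
The receipt notice is issued: Dec 11, 1996 + 13 days = Dec 24, 1996.
The interview is scheduled: Dec 24, 1996 + 6 weeks = Feb 4, 1997.
Both prerequisites met — the decision is mailed (Apr 17, 1997), the interview is scheduled (Feb 4, 1997); the later is Apr 17, 1997.
The visa is stamped: Apr 17, 1997 + 4 days = Apr 21, 1997.

Apr 21, 1997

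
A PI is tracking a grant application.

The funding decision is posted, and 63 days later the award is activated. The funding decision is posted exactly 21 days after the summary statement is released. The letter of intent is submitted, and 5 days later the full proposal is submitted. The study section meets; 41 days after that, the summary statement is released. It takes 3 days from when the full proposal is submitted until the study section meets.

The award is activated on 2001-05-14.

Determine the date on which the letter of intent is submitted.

The award is activated: May 14, 2001.
The funding decision is posted: May 14, 2001 − 63 days = Mar 12, 2001.
The summary statement is released: Mar 12, 2001 − 21 days = Feb 19, 2001.
The study section meets: Feb 19, 2001 − 41 days = Jan 9, 2001.
The full proposal is submitted: Jan 9, 2001 − 3 days = Jan 6, 2001.
The letter of intent is submitted: Jan 6, 2001 − 5 days = Jan 1, 2001.

2001-01-01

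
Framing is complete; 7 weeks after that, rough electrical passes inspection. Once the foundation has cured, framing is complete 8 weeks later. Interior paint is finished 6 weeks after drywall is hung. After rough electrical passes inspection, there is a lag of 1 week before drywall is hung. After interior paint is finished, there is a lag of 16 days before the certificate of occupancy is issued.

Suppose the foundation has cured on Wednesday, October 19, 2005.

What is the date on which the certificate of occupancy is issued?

The foundation has cured: Oct 19, 2005.
Framing is complete: Oct 19, 2005 + 8 weeks = Dec 14, 2005.
Rough electrical passes inspection: Dec 14, 2005 + 7 weeks = Feb 1, 2006.
Drywall is hung: Feb 1, 2006 + 1 week = Feb 8, 2006.
Interior paint is finished: Feb 8, 2006 + 6 weeks = Mar 22, 2006.
The certificate of occupancy is issued: Mar 22, 2006 + 16 days = Apr 7, 2006.

Friday, April 7, 2006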